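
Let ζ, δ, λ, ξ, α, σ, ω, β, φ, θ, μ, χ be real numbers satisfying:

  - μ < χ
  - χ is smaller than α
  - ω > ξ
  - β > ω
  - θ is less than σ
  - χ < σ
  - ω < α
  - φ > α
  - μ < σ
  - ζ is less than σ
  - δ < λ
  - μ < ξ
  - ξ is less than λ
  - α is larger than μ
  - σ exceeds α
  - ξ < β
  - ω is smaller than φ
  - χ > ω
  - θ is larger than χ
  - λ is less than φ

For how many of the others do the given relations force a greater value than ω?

6

The elements the relations force above ω are χ, α, β, θ, σ, φ — no chain reaches any other.
That is 6.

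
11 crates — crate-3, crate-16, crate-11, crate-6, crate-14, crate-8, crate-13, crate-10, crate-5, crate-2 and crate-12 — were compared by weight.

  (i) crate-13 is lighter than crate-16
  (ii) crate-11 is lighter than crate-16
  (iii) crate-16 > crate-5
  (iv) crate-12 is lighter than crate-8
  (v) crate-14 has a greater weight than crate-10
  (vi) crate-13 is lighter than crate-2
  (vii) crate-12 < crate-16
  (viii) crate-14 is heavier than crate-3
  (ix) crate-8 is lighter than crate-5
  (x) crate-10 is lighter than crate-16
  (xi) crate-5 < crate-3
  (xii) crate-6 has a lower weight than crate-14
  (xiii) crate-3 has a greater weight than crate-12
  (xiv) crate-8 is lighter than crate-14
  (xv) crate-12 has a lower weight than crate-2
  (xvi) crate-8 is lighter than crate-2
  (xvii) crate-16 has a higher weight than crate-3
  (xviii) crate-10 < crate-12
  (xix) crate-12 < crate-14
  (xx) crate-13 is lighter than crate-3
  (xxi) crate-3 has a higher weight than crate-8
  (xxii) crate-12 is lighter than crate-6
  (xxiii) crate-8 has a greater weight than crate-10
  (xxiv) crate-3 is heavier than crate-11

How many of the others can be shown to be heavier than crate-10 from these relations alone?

The elements the relations force above crate-10 are crate-12, crate-8, crate-6, crate-5, crate-2, crate-3, crate-14, crate-16 — no chain reaches any other.
That is 8.

8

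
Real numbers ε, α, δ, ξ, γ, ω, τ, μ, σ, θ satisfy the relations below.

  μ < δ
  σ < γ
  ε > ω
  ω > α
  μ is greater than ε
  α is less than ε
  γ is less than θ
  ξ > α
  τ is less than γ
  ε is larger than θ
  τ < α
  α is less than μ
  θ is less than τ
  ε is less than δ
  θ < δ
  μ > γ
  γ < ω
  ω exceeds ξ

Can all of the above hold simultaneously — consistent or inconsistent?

We have τ < γ stated directly, yet also γ < θ < τ by chaining the others — so γ < τ. Contradiction.

inconsistent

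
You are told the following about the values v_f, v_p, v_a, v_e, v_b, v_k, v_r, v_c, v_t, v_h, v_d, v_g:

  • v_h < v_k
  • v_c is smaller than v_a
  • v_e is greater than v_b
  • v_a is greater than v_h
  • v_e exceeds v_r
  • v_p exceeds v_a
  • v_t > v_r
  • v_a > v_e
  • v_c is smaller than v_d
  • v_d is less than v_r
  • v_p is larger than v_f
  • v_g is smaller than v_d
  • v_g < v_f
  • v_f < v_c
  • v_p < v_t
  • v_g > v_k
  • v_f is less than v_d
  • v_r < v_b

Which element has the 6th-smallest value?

The consecutive relations fix a unique order: v_h < v_k < v_g < v_f < v_c < v_d < v_r < v_b < v_e < v_a < v_p < v_t.
The 6th smallest is v_d.

v_d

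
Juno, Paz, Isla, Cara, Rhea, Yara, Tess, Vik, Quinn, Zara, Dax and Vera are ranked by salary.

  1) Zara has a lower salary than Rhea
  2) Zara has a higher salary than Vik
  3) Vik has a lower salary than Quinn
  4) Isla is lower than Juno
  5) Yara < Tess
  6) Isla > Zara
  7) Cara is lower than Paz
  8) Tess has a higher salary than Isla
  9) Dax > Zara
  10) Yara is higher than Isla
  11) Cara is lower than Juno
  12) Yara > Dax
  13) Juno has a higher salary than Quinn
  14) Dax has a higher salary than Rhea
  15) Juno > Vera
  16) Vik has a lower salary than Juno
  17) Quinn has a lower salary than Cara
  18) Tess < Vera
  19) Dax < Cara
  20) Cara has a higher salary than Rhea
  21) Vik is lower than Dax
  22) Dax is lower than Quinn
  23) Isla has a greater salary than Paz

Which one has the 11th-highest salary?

Piecing the relations together gives one ordering: Vik < Zara < Rhea < Dax < Quinn < Cara < Paz < Isla < Yara < Tess < Vera < Juno.
Counting 11 from the largest end gives Zara.

Zara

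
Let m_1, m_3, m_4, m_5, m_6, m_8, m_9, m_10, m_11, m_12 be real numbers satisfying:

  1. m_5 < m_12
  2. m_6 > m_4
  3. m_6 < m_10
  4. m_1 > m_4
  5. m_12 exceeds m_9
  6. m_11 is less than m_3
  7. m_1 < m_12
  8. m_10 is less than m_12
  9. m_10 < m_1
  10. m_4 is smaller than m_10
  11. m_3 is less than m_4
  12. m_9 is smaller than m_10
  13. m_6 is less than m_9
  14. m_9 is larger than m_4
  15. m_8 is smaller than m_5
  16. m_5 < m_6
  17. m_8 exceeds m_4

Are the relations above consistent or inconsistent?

consistent

The single ordering m_11 < m_3 < m_4 < m_8 < m_5 < m_6 < m_9 < m_10 < m_1 < m_12 satisfies every listed relation, so no contradiction arises.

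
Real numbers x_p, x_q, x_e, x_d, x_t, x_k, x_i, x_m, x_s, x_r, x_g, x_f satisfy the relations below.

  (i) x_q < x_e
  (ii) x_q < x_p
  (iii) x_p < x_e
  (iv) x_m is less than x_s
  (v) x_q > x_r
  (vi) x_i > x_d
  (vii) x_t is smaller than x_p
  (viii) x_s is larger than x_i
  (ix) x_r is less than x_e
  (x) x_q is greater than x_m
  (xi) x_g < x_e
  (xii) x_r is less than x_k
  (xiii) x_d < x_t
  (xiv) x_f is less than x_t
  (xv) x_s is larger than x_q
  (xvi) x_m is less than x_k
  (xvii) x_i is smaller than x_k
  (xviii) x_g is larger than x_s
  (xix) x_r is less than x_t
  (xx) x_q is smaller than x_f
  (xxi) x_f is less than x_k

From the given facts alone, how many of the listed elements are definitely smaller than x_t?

The elements the relations force below x_t are x_m, x_d, x_r, x_q, x_f — no chain reaches any other.
That is 5.

5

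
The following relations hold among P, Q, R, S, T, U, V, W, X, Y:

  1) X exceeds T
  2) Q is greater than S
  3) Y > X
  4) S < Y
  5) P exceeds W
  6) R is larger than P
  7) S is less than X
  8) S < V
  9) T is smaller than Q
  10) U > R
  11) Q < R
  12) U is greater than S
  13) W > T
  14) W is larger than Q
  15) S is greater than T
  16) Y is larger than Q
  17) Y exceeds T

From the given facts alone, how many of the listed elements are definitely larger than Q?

Directly above Q: Y, W, R.
One step further: P, U (5 so far).
No other element is forced above Q by the given relations, so the count is 5.

5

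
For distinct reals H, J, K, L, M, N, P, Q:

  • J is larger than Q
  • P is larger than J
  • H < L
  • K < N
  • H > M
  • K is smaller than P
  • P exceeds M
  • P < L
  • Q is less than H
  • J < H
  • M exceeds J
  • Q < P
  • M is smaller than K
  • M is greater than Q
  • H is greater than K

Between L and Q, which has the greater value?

Link the given pairs in sequence: Q < J; J < M; M < K; K < H; H < L.
Together: Q < J < M < K < H < L.
So Q < L; L is the larger of the two.

L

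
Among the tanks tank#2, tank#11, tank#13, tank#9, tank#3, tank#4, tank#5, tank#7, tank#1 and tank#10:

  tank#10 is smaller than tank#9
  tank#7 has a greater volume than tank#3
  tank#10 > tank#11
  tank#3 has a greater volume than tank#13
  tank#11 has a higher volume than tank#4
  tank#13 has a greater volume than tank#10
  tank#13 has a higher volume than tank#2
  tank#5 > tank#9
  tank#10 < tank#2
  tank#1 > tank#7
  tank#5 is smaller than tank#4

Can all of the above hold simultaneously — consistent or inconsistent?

We have tank#10 < tank#9 stated directly, yet also tank#9 < tank#5 < tank#4 < tank#11 < tank#10 by chaining the others — so tank#9 < tank#10. Contradiction.

inconsistent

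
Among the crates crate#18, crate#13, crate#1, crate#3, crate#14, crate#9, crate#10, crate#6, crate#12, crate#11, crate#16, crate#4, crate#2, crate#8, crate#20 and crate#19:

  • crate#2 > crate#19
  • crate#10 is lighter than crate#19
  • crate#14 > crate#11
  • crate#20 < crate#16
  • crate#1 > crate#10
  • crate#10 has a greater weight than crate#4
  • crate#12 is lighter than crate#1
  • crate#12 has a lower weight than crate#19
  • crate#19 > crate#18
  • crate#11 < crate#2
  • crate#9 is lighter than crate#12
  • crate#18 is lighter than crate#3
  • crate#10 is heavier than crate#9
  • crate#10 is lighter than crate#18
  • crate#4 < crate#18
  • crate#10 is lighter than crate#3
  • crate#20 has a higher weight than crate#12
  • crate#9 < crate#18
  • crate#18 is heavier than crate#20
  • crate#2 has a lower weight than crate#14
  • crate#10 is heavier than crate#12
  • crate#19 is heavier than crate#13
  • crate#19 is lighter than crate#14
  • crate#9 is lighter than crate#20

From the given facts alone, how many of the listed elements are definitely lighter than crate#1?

4

The elements the relations force below crate#1 are crate#4, crate#9, crate#12, crate#10 — no chain reaches any other.
That is 4.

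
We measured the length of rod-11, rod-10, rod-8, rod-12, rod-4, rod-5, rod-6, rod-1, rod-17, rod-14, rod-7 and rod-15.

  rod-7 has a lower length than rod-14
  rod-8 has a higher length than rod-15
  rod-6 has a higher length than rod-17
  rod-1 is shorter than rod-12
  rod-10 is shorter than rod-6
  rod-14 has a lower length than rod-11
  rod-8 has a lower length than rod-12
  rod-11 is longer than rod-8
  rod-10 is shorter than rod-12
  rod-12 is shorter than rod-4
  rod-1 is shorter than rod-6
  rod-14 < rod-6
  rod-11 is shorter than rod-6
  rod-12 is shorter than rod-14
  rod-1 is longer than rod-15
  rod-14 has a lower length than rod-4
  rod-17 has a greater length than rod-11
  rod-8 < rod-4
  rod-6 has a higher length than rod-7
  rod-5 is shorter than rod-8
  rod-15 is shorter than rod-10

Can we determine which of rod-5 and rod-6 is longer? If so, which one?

The relevant relations are rod-5 < rod-8; rod-8 < rod-12; rod-12 < rod-14; rod-14 < rod-11; rod-11 < rod-17; rod-17 < rod-6.
Together: rod-5 < rod-8 < rod-12 < rod-14 < rod-11 < rod-17 < rod-6.
So rod-6 is longer.

rod-6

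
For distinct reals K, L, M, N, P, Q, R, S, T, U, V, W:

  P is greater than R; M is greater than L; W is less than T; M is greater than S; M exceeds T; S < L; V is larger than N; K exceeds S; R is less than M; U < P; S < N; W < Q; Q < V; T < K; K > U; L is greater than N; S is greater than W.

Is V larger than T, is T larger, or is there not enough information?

Following every chain through T: above T we get K, M; below T we get W.
V is not reached, and no chain runs the other way from V to T.
So the given relations leave the order of T and V undetermined.

undetermined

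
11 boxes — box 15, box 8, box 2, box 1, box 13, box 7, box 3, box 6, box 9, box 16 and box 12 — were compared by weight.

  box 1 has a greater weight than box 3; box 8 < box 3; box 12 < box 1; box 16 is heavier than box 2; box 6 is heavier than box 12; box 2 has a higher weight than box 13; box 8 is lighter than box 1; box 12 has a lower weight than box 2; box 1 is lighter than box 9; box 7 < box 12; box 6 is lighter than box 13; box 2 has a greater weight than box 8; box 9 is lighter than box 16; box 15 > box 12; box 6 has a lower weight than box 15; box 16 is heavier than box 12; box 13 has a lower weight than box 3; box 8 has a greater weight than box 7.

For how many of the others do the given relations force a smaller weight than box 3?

5

The elements the relations force below box 3 are box 7, box 12, box 6, box 8, box 13 — no chain reaches any other.
That is 5.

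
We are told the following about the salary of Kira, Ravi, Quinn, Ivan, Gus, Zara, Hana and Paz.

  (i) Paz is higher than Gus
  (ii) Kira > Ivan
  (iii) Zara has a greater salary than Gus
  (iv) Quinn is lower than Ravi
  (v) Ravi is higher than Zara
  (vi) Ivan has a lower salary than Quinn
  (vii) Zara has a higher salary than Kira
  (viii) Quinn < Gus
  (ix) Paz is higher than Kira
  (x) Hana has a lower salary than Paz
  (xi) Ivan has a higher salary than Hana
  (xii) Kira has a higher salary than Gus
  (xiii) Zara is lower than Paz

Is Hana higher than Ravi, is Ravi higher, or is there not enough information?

Ravi

Hana < Ivan and Ivan < Quinn give Hana < Quinn.
Then Quinn < Gus extends the chain to Gus.
With Gus < Kira: Hana < Ivan < Quinn < Gus < Kira.
Then Kira < Zara extends the chain to Zara.
Then Zara < Ravi extends the chain to Ravi.
So Ravi is higher.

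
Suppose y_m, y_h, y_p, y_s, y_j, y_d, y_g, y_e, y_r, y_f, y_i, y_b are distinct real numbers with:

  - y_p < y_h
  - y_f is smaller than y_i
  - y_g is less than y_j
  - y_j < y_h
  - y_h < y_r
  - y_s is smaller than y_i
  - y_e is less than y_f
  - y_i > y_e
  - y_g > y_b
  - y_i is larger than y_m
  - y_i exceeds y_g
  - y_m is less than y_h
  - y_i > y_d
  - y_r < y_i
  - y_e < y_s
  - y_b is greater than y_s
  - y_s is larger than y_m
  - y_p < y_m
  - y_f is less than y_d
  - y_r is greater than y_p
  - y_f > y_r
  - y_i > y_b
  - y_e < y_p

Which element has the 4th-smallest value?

Piecing the relations together gives one ordering: y_e < y_p < y_m < y_s < y_b < y_g < y_j < y_h < y_r < y_f < y_d < y_i.
Counting 4 from the smallest end gives y_s.

y_s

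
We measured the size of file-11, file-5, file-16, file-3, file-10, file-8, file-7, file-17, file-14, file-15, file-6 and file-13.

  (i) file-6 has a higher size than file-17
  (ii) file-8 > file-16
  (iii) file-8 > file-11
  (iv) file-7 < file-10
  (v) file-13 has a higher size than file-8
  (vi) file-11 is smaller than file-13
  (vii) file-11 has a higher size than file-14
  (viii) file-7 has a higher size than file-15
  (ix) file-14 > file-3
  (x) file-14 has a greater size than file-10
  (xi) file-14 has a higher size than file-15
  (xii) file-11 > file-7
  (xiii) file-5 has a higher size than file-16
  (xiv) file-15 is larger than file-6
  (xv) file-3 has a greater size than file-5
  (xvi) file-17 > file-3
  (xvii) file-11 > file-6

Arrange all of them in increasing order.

Each adjacent pair is fixed by a given relation: file-16 < file-5; file-5 < file-3; file-3 < file-17; file-17 < file-6; file-6 < file-15; file-15 < file-7; file-7 < file-10; file-10 < file-14; file-14 < file-11; file-11 < file-8; file-8 < file-13. Chaining them end to end gives the full order.

file-16 < file-5 < file-3 < file-17 < file-6 < file-15 < file-7 < file-10 < file-14 < file-11 < file-8 < file-13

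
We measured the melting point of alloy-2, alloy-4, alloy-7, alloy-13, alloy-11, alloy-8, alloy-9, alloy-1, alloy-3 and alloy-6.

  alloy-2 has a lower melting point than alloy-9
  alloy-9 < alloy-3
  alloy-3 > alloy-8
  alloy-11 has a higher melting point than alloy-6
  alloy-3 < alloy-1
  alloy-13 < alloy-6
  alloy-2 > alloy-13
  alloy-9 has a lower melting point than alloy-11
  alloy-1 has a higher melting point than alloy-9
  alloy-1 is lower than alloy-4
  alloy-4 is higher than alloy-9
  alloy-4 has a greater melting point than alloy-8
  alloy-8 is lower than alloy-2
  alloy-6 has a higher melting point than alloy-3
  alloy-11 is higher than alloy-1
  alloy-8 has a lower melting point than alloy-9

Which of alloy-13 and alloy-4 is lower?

alloy-13

Following the relations from alloy-13: alloy-13 < alloy-2 < alloy-9 < alloy-3 < alloy-1 < alloy-4.
So alloy-13 < alloy-4; alloy-13 is the lower of the two.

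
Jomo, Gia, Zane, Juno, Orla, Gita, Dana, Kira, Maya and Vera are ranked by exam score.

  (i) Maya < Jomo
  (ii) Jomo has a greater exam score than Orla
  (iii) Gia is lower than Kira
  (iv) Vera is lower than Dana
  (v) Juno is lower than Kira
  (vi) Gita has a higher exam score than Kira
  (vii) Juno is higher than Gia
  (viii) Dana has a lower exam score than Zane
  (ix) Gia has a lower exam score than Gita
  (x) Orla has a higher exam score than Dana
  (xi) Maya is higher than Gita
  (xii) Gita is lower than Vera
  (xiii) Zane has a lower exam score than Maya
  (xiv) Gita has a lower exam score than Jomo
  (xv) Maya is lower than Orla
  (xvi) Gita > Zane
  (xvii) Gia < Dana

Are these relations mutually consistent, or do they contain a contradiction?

inconsistent

We have Zane < Gita stated directly, yet also Gita < Vera < Dana < Zane by chaining the others — so Gita < Zane. Contradiction.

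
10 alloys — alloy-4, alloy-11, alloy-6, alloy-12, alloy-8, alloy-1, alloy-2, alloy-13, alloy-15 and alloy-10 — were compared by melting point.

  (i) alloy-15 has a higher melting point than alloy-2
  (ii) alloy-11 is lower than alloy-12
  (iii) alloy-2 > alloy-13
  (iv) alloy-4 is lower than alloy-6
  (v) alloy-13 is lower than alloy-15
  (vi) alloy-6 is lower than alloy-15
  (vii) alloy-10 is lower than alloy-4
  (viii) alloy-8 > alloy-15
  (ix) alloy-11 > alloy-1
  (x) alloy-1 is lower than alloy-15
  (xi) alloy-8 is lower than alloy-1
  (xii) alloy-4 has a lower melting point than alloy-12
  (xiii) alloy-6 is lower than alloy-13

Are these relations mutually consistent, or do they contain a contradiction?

inconsistent

Chaining the given relations yields alloy-15 < alloy-8 < alloy-1, so alloy-15 < alloy-1. But one relation states alloy-1 < alloy-15. These cannot both hold.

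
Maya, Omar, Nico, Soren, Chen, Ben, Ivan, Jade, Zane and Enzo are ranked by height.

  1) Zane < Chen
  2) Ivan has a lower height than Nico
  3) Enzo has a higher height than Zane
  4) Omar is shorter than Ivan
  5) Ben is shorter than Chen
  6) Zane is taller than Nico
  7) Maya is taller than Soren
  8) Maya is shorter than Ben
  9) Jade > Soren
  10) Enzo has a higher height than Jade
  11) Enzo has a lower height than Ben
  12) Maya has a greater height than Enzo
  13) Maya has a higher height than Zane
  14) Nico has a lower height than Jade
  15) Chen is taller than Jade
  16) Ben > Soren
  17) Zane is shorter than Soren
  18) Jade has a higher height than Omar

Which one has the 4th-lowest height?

Chaining the given pairs: Omar < Ivan < Nico < Zane < Soren < Jade < Enzo < Maya < Ben < Chen.
The 4th smallest is Zane.

Zane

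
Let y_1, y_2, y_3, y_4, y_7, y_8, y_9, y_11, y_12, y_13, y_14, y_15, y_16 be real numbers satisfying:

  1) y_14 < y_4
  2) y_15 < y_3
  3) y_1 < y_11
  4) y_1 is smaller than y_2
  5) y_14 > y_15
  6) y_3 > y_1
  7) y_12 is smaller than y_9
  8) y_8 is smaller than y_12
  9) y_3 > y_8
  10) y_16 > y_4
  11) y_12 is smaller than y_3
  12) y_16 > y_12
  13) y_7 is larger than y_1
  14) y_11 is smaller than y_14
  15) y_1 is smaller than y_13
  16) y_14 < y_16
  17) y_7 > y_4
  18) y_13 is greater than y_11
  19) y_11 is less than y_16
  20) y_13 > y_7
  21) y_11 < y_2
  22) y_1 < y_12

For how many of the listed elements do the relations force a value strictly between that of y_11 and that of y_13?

3

The relations place y_11 below y_13. An element lies strictly between them when it is forced above y_11 and also forced below y_13.
Above y_11: {y_2, y_14, y_4, y_7, y_16}. Below y_13: {y_1, y_15, y_14, y_4, y_7}.
Intersection: {y_14, y_4, y_7} — 3.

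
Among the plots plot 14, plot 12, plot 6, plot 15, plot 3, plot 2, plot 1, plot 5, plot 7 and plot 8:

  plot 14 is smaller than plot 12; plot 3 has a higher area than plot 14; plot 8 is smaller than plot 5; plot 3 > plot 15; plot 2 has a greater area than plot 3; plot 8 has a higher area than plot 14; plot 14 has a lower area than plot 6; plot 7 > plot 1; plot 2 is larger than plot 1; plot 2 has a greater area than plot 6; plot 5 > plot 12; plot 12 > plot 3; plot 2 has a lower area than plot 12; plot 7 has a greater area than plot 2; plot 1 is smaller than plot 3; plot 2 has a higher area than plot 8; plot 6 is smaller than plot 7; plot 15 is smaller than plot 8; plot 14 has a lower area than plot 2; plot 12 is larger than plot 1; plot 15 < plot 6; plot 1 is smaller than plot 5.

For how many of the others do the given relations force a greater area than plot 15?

From plot 15 the given relations immediately reach plot 6, plot 8, plot 3.
From those, plot 2, plot 12, plot 7, plot 5 — 7 in total.
Nothing else is reachable above plot 15; 7 in all.

7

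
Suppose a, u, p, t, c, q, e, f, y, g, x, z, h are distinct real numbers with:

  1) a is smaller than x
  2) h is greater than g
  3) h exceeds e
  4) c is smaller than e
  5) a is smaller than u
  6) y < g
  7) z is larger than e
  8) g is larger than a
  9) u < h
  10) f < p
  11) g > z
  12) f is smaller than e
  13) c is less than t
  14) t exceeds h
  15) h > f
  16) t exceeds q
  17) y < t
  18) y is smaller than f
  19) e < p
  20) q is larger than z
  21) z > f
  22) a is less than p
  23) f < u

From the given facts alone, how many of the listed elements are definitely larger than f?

Directly above f: u, e, z, h, p.
One step further: g, q, t (8 so far).
No other element is forced above f by the given relations, so the count is 8.

8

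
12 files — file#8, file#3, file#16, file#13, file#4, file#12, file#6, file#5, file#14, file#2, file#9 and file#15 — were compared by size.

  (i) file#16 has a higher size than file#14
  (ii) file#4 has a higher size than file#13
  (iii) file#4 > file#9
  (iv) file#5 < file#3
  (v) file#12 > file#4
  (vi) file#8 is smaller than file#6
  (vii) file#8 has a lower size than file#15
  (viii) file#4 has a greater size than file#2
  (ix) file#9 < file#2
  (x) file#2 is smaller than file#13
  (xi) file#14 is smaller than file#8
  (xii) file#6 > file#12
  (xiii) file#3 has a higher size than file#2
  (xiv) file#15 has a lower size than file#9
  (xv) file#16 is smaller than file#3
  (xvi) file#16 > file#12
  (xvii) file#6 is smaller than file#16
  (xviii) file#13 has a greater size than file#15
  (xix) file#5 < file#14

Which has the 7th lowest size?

file#13

Piecing the relations together gives one ordering: file#5 < file#14 < file#8 < file#15 < file#9 < file#2 < file#13 < file#4 < file#12 < file#6 < file#16 < file#3.
The 7th smallest is file#13.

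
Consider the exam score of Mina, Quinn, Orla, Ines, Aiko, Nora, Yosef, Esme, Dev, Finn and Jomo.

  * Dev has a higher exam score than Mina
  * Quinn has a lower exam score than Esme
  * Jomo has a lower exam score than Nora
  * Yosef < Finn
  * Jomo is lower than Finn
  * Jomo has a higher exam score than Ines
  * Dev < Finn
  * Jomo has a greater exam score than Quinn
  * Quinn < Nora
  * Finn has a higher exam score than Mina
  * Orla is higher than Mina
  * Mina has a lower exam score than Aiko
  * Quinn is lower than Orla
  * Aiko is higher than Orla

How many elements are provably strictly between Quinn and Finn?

Chaining upward from Quinn reaches: Jomo, Esme, Orla, Aiko, Nora.
Chaining downward from Finn reaches: Mina, Ines, Jomo, Dev, Yosef.
Strictly between Quinn and Finn are those in both lists: Jomo — 1 element.

1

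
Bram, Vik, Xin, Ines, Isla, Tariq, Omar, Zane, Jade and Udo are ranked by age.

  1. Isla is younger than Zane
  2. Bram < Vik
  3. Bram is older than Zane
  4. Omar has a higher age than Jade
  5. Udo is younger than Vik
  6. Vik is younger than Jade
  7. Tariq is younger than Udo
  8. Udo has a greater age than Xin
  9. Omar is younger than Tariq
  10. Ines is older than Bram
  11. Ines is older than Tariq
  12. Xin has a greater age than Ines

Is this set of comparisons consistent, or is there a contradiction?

We have Udo < Vik stated directly, yet also Vik < Jade < Omar < Tariq < Ines < Xin < Udo by chaining the others — so Vik < Udo. Contradiction.

inconsistent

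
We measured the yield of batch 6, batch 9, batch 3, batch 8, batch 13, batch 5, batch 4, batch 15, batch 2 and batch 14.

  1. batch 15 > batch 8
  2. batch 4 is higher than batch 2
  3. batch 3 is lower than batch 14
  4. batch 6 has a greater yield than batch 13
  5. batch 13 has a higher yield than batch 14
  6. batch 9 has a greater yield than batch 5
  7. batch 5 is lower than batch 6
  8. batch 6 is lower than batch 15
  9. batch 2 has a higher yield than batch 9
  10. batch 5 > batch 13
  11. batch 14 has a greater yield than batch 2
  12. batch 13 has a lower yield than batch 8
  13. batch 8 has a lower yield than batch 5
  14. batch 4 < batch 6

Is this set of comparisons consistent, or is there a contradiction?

We have batch 2 < batch 14 stated directly, yet also batch 14 < batch 13 < batch 8 < batch 5 < batch 9 < batch 2 by chaining the others — so batch 14 < batch 2. Contradiction.

inconsistent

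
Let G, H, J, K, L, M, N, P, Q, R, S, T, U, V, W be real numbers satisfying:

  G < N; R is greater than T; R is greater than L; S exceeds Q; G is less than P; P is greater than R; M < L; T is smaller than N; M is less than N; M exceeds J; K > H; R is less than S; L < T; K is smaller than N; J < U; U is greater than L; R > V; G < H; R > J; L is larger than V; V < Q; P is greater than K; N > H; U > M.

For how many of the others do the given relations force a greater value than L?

6

From L the given relations immediately reach U, T, R.
From those, S, P, N — 6 in total.
No other element is forced above L by the given relations, so the count is 6.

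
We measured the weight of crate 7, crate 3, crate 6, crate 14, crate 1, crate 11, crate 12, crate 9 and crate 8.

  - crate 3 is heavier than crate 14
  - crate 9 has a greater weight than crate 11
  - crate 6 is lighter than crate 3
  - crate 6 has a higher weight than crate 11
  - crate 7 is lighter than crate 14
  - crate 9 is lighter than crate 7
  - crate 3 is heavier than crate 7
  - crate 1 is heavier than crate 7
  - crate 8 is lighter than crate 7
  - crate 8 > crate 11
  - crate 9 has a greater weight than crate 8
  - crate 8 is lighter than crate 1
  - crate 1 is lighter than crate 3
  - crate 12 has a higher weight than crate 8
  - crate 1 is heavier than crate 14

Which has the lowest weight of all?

crate 11

Chaining upward from crate 11: directly above it, crate 8, crate 9, crate 6; then crate 12, crate 7, crate 1, crate 3; then crate 14.
That covers every other element, and nothing is given below crate 11, so crate 11 is the lowest weight.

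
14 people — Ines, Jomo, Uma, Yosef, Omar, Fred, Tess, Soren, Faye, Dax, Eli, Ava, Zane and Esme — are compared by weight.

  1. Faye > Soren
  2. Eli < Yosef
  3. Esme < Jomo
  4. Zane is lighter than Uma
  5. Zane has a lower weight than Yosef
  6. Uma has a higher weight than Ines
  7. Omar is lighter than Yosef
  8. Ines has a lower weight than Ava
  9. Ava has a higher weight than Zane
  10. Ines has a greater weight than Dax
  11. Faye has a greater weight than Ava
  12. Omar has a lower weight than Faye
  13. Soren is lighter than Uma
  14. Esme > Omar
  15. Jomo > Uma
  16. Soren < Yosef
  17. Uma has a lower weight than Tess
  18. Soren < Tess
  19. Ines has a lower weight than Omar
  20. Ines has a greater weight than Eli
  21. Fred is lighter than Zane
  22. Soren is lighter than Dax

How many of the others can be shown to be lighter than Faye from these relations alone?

8

The elements the relations force below Faye are Fred, Zane, Soren, Eli, Dax, Ines, Omar, Ava — no chain reaches any other.
That is 8.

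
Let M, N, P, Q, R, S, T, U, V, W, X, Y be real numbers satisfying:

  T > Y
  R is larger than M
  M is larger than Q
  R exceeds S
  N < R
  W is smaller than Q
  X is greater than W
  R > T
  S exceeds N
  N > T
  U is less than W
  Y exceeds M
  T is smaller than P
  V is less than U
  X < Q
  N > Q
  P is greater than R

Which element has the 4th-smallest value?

X

Chaining the given pairs: V < U < W < X < Q < M < Y < T < N < S < R < P.
The 4th smallest is X.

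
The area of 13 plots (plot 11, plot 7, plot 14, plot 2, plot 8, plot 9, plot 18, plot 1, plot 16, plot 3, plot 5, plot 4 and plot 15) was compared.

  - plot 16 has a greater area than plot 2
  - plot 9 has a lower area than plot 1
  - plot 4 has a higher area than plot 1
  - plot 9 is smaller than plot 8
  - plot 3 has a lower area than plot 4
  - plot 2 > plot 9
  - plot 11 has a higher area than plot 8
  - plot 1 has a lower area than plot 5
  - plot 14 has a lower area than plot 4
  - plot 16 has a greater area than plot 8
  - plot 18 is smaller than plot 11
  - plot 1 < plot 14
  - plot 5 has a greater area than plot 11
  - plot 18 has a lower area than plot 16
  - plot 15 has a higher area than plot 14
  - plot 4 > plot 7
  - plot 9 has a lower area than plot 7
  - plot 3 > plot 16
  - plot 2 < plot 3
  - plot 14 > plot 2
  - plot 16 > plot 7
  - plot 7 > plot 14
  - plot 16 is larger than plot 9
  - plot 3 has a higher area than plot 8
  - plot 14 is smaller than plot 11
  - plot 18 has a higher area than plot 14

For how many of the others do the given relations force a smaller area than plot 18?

4

The elements the relations force below plot 18 are plot 9, plot 1, plot 2, plot 14 — no chain reaches any other.
That is 4.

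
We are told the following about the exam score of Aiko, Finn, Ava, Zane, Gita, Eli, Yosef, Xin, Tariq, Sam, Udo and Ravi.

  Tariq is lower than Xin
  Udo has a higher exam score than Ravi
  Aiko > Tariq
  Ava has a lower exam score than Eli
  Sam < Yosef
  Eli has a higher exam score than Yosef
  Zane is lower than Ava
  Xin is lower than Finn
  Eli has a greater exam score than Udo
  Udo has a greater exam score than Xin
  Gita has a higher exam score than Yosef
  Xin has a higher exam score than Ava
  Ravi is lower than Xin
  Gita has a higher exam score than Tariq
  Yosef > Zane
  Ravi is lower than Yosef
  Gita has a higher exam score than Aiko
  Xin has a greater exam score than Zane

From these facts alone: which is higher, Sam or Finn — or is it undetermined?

Following every chain through Sam: above Sam we get Yosef, Gita, Eli.
Finn is not reached, and no chain runs the other way from Finn to Sam.
So the given relations leave the order of Sam and Finn undetermined.

undetermined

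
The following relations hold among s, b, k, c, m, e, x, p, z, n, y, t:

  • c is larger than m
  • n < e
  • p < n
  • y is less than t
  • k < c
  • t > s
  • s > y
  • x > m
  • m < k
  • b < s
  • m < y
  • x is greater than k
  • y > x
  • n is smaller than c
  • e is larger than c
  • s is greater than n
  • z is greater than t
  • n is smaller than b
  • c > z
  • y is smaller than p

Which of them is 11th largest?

The consecutive relations fix a unique order: m < k < x < y < p < n < b < s < t < z < c < e.
The 11th largest is k.

k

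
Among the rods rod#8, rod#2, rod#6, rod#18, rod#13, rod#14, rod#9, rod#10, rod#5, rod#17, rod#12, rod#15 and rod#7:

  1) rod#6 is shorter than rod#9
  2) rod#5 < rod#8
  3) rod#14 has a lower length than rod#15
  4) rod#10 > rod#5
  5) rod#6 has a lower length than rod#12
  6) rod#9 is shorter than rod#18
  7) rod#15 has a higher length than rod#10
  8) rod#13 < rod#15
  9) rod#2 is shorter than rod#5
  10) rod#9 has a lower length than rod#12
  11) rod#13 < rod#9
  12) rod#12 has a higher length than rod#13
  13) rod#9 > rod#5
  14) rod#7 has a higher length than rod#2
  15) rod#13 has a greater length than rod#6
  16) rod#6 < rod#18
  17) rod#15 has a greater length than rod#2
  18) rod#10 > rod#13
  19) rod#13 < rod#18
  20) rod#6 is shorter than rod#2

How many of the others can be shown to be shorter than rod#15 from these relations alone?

The elements the relations force below rod#15 are rod#14, rod#6, rod#13, rod#2, rod#5, rod#10 — no chain reaches any other.
That is 6.

6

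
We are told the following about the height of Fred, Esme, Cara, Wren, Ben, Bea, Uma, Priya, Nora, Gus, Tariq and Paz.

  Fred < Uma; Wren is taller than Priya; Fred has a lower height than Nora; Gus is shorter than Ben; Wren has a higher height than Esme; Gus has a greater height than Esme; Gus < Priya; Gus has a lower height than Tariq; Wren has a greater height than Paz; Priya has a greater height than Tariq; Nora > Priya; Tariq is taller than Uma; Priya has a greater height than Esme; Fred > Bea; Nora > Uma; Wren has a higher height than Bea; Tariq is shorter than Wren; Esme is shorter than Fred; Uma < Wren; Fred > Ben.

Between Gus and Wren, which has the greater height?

Wren

Gus < Ben < Fred < Uma < Tariq < Priya < Wren, by transitivity through Ben, Fred, Uma, Tariq, Priya.
So Gus < Wren; Wren is the taller of the two.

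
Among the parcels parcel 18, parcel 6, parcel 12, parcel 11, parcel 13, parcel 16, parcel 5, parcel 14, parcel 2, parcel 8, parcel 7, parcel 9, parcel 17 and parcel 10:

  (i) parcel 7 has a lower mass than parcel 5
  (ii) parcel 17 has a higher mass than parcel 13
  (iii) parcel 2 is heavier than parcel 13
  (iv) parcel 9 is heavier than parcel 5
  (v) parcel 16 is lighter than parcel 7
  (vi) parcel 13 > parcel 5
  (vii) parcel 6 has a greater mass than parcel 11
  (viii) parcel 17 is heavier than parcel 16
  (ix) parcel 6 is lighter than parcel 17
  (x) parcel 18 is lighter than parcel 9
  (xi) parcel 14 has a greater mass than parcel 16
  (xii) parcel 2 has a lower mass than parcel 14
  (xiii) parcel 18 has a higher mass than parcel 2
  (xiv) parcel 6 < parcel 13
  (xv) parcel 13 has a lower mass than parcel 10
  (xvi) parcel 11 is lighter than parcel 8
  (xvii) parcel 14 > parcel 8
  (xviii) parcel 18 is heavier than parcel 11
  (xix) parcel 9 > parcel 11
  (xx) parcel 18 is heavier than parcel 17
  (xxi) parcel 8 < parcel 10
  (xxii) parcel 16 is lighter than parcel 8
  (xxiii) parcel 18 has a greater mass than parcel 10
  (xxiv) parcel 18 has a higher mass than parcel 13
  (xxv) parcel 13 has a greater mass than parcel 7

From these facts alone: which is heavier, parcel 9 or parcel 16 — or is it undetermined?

parcel 9

parcel 16 < parcel 7 and parcel 7 < parcel 13 give parcel 16 < parcel 13.
Then parcel 13 < parcel 17 extends the chain to parcel 17.
Then parcel 17 < parcel 18 extends the chain to parcel 18.
Then parcel 18 < parcel 9 extends the chain to parcel 9.
So parcel 9 is heavier.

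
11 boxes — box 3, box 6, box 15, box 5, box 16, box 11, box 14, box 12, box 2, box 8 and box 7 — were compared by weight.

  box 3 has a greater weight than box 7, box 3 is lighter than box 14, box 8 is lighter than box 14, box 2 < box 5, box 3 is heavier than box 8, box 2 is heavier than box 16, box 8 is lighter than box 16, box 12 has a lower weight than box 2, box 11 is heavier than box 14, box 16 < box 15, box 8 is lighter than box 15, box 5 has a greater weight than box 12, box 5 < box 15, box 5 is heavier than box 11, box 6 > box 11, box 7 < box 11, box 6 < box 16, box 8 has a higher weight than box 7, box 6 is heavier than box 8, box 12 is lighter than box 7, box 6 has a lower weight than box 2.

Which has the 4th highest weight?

box 16

The consecutive relations fix a unique order: box 12 < box 7 < box 8 < box 3 < box 14 < box 11 < box 6 < box 16 < box 2 < box 5 < box 15.
Counting 4 from the largest end gives box 16.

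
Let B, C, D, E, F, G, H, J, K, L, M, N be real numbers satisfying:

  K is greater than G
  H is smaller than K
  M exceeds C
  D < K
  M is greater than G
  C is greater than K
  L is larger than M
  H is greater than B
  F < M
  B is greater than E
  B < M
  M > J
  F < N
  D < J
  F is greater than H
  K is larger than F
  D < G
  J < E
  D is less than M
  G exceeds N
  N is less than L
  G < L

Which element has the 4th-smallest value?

The consecutive relations fix a unique order: D < J < E < B < H < F < N < G < K < C < M < L.
Counting 4 from the smallest end gives B.

B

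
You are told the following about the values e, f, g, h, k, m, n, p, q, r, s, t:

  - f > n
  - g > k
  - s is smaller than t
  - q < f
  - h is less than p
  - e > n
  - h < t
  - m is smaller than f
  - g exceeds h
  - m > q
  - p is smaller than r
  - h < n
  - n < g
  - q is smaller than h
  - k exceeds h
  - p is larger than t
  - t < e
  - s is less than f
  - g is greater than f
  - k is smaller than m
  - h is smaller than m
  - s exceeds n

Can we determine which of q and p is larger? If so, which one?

Link the given pairs in sequence: q < h; h < n; n < s; s < t; t < p.
Together: q < h < n < s < t < p.
So p is larger.

p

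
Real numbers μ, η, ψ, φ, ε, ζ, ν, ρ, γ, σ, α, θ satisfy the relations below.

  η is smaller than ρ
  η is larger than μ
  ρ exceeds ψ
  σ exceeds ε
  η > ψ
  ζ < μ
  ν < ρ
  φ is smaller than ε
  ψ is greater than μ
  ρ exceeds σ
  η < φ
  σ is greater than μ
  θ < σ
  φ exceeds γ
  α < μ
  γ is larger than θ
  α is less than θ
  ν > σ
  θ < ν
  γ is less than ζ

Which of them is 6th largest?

The consecutive relations fix a unique order: α < θ < γ < ζ < μ < ψ < η < φ < ε < σ < ν < ρ.
The 6th largest is η.

η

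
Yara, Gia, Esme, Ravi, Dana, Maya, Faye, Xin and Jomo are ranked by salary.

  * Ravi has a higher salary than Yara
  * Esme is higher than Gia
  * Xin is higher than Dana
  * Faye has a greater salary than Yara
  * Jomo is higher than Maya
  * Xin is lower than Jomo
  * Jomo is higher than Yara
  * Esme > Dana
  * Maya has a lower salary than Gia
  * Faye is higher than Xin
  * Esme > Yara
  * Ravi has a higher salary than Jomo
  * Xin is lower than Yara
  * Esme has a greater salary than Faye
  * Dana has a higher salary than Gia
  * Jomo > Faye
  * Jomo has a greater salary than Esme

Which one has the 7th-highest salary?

Chaining the given pairs: Maya < Gia < Dana < Xin < Yara < Faye < Esme < Jomo < Ravi.
Counting 7 from the largest end gives Dana.

Dana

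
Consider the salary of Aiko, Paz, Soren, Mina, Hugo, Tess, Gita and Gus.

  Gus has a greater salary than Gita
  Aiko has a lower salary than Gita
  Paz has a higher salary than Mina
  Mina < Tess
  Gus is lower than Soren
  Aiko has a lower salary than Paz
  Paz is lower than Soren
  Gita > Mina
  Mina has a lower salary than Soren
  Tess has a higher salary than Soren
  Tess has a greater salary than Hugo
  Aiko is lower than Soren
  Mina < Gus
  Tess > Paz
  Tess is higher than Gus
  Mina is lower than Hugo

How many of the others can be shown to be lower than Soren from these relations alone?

Directly below Soren: Mina, Aiko, Paz, Gus.
One step further: Gita (5 so far).
Nothing else is reachable below Soren; 5 in all.

5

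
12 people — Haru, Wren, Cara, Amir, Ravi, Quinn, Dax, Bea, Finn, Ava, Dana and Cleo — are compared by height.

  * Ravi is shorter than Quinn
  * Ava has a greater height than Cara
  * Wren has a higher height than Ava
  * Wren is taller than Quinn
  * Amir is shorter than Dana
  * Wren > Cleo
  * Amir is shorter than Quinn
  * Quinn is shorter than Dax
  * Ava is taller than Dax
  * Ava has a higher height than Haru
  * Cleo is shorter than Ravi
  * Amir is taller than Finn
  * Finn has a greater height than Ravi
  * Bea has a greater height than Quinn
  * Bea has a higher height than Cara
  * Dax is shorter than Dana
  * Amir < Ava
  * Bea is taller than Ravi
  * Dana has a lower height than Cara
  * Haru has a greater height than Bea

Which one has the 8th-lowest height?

Cara

The consecutive relations fix a unique order: Cleo < Ravi < Finn < Amir < Quinn < Dax < Dana < Cara < Bea < Haru < Ava < Wren.
The 8th smallest is Cara.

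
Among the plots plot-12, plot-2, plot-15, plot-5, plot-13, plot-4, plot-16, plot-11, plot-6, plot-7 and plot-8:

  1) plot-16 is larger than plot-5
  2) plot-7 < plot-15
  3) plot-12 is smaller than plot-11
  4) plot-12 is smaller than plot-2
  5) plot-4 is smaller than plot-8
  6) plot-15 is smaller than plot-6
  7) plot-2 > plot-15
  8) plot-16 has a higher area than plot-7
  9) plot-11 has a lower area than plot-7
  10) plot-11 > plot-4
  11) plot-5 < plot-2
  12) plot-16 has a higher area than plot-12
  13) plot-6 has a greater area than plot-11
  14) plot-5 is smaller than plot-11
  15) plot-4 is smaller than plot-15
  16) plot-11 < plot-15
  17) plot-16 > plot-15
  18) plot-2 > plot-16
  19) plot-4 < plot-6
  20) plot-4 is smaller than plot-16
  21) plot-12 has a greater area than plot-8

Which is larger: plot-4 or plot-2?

Chaining the given relations: plot-4 < plot-8 < plot-12 < plot-11 < plot-7 < plot-16 < plot-2.
So plot-4 < plot-2; plot-2 is the larger of the two.

plot-2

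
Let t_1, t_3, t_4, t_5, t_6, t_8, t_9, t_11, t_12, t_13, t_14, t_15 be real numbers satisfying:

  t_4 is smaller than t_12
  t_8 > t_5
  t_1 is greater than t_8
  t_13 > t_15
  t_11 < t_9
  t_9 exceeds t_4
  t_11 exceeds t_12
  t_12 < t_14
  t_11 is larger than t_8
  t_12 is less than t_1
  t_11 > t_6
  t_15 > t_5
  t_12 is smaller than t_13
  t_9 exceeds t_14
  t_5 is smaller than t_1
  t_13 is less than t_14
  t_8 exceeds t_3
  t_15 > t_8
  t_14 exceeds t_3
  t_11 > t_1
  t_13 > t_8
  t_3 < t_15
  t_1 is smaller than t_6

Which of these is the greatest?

t_4 is not greatest since t_4 < t_9; t_3 is not greatest since t_3 < t_15; t_5 is not greatest since t_5 < t_15; t_12 is not greatest since t_12 < t_14; t_8 is not greatest since t_8 < t_11; t_15 is not greatest since t_15 < t_13; t_1 is not greatest since t_1 < t_6; t_6 is not greatest since t_6 < t_11; t_13 is not greatest since t_13 < t_14; t_11 is not greatest since t_11 < t_9; t_14 is not greatest since t_14 < t_9.
Only t_9 has nothing above it, so t_9 is the greatest.

t_9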